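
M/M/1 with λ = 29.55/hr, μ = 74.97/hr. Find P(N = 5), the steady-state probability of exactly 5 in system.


ρ = 29.55/74.97 = 0.3942
P_n = (1−ρ)·ρ^n = (1 − 0.3942)·0.3942^5 = 0.6058·0.009514 = 0.005764

Final: 0.005764


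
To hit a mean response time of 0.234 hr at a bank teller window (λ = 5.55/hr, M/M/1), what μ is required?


W = 1/(μ−λ) ⇒ μ − λ = 1/W = 1/0.234 = 4.2735
μ = λ + 1/W = 5.55 + 4.2735 = 9.8235 per hr

Final: 9.8235 /hr


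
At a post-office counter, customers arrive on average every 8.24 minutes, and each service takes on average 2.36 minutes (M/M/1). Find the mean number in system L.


λ = 60/8.24 = 7.2816 /hr
μ = 60/2.36 = 25.4237 /hr
ρ = λ/μ = 7.2816/25.4237 = 0.2864
L = ρ/(1−ρ) = 0.2864/0.7136 = 0.4014

Final: 0.4014


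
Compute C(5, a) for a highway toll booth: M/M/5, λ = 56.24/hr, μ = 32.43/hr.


a = λ/μ = 1.7342; ρ = a/5 = 0.3468
P₀ = 0.175928 (from M/M/c formula)
C(c,a) = [a^c/(c!(1−ρ))]·P₀ = [15.68526/(120·0.6532)]·0.175928
= 0.20012·0.175928 = 0.035207

Final: 0.035207


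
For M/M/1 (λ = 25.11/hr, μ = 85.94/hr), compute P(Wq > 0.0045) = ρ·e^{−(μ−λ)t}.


ρ = 25.11/85.94 = 0.2922
P(Wq > t) = ρ·e^{−(μ−λ)t} = 0.2922·e^{−0.2737}
= 0.2922·0.760534 = 0.222213

Final: 0.222213


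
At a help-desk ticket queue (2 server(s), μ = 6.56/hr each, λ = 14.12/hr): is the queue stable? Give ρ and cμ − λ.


Total capacity cμ = 2·6.56 = 13.12/hr
ρ = λ/(cμ) = 14.12/13.12 = 1.0762
Stable ⇔ ρ < 1: NO
Spare capacity = cμ − λ = 13.12 − 14.12 = -1.00/hr

Final: ρ = 1.0762; unstable; margin = -1.00/hr


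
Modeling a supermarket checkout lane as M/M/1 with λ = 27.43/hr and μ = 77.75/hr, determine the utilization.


ρ = λ/μ = 27.43/77.75 = 0.3528

Final: 0.3528


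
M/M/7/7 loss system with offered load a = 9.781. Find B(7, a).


B(c,a) = (a^c/c!) / Σ_{k=0}^{c} a^k/k!
a^7/7! = 1699.230426
Σ terms (k=0..7): 1.00000 + 9.78100 + 47.83398 + 155.95472 + 381.34828 + 745.99351 + 1216.09375 + 1699.23043 = 4257.235670
B = 1699.230426/4257.235670 = 0.399139

Final: 0.399139


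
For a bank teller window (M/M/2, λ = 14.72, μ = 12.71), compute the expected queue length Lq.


a = λ/μ = 1.1581; ρ = a/2 = 0.5791
P₀ = 0.266567
Lq = P₀·a^c·ρ / (c!·(1−ρ)²) = 0.266567·1.34130·0.5791/(2·0.17718)
= 0.58427

Final: 0.58427


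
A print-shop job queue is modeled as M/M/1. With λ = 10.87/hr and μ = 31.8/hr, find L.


ρ = λ/μ = 10.87/31.8 = 0.3418
L = ρ/(1−ρ) = 0.3418/(1 − 0.3418) = 0.3418/0.6582 = 0.5194

Final: 0.5194


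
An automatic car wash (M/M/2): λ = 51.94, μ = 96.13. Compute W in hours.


a = 0.5403; ρ = 0.2702; P₀ = 0.574611
Lq = P₀·a^c·ρ/(c!(1−ρ)²) = 0.04254
Wq = Lq/λ = 0.04254/51.94 = 0.0008190 hr
W = Wq + 1/μ = 0.0008190 + 0.01040 = 0.01122 hr

Final: 0.01122 hr


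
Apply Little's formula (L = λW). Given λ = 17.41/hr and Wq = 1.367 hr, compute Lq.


Lq = λWq = 17.41·1.367 = 23.7995

Final: 23.7995


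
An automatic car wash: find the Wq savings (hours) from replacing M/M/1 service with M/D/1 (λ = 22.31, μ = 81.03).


ρ = 22.31/81.03 = 0.2753
Wq(M/M/1) = ρ/(μ−λ) = 0.2753/58.72 = 0.004689 hr
Wq(M/D/1) = ρ/(2(μ−λ)) = 0.002344 hr
Savings = 0.004689 − 0.002344 = 0.002344 hr

Final: 0.002344 hr


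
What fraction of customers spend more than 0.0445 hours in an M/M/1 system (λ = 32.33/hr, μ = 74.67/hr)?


W ~ Exponential(μ−λ) for M/M/1.
μ − λ = 74.67 − 32.33 = 42.3400
P(W > t) = e^{−(μ−λ)t} = e^{−1.8841} = 0.151961

Final: 0.151961


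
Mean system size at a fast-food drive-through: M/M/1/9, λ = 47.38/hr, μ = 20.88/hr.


ρ = 47.38/20.88 = 2.2692
L = ρ[1 − (K+1)ρ^K + Kρ^(K+1)] / [(1−ρ)(1−ρ^(K+1))]
Numerator: 2.2692·(1 − 10·1595.074817 + 9·3619.475328) = 37725.938734
Denominator: (-1.2692)·(-3618.475328) = 4592.413610
L = 37725.938734/4592.413610 = 8.2148

Final: 8.2148


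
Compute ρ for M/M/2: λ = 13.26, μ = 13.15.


ρ = λ/(cμ) = 13.26/(2·13.15) = 13.26/26.30 = 0.5042

Final: 0.5042


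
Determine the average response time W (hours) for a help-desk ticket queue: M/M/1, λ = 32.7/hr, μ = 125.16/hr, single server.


W = 1/(μ−λ) = 1/(125.16 − 32.7) = 1/92.46 = 0.01082 hr

Final: 0.01082 hr


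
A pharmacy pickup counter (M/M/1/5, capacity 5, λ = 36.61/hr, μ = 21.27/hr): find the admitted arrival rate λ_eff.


ρ = 1.7212; P_K = (1−ρ)ρ^5/(1−ρ^6) = 0.435771
λ_eff = λ(1 − P_K) = 36.61·(1 − 0.435771) = 36.61·0.564229 = 20.6564 /hr

Final: 20.6564 /hr


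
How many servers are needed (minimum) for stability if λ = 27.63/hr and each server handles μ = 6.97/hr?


Stability requires cμ > λ ⇔ c > λ/μ.
λ/μ = 27.63/6.97 = 3.9641
Minimum integer c = ⌊3.9641⌋ + 1 = 4
Check: 4·6.97 = 27.88 > 27.63, while 3·6.97 = 20.91 ≤ 27.63

Final: 4 servers


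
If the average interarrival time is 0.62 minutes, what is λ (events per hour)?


λ = 1/(interarrival time) in consistent units.
1 hour = 60 min, so λ = 60/0.62 = 96.7742 per hour

Final: 96.7742 /hr


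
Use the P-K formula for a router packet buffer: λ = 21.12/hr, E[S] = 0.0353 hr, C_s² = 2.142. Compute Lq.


ρ = λ·E[S] = 21.12·0.0353 = 0.7455
Lq = ρ²(1+C_s²)/(2(1−ρ)) = 0.5558·(1+2.142)/(2·0.2545)
= 0.5558·3.1420/0.5089 = 3.43152

Final: 3.43152


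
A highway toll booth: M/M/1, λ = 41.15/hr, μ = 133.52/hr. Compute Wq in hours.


ρ = 41.15/133.52 = 0.3082
Wq = ρ/(μ−λ) = 0.3082/(133.52 − 41.15) = 0.3082/92.37 = 0.003337 hr

Final: 0.003337 hr


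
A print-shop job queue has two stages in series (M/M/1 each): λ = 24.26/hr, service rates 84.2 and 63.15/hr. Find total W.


Each node sees arrival rate λ = 24.26/hr (tandem ⇒ throughput preserved).
W₁ = 1/(μ₁−λ) = 1/(84.2−24.26) = 0.01668 hr
W₂ = 1/(μ₂−λ) = 1/(63.15−24.26) = 0.02571 hr
W_total = W₁ + W₂ = 0.01668 + 0.02571 = 0.04240 hr

Final: 0.04240 hr


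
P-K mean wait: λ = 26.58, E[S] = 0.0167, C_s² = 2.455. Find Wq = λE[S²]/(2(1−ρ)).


ρ = λ·E[S] = 26.58·0.0167 = 0.4439
E[S²] = E[S]²(1+C_s²) = 0.0167²·(1+2.455) = 0.0009636
Wq = λ·E[S²]/(2(1−ρ)) = 26.58·0.0009636/(2·0.5561) = 0.02303 hr

Final: 0.02303 hr


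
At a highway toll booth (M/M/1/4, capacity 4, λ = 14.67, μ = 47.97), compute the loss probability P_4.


ρ = λ/μ = 14.67/47.97 = 0.3058
P_K = (1−ρ)ρ^K/(1−ρ^(K+1)) = (0.6942·0.008747)/(1 − 0.002675)
= 0.006072/0.997325 = 0.006088

Final: 0.006088


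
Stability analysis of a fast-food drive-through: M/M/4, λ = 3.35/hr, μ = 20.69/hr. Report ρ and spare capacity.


Total capacity cμ = 4·20.69 = 82.76/hr
ρ = λ/(cμ) = 3.35/82.76 = 0.04048
Stable ⇔ ρ < 1: YES
Spare capacity = cμ − λ = 82.76 − 3.35 = 79.41/hr

Final: ρ = 0.04048; stable; margin = 79.41/hr


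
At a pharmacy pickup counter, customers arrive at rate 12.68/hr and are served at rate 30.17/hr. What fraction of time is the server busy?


ρ = λ/μ = 12.68/30.17 = 0.4203

Final: 0.4203


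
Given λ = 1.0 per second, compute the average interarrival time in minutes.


Mean interarrival time = 1/λ = 1/1.0 second = 1.00000 second
In minutes: 1.00000 × 0.0166667 = 0.01667 min

Final: 0.01667 min


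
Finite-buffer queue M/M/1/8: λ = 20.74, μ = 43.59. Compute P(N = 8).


ρ = λ/μ = 20.74/43.59 = 0.4758
P_K = (1−ρ)ρ^K/(1−ρ^(K+1)) = (0.5242·0.002626)/(1 − 0.001250)
= 0.001377/0.998750 = 0.001379

Final: 0.001379


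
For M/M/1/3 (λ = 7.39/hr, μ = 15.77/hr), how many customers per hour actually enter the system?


ρ = 0.4686; P_K = (1−ρ)ρ^3/(1−ρ^4) = 0.057453
λ_eff = λ(1 − P_K) = 7.39·(1 − 0.057453) = 7.39·0.942547 = 6.9654 /hr

Final: 6.9654 /hr


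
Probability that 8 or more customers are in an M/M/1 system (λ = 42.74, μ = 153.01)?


ρ = 42.74/153.01 = 0.2793
P(N ≥ n) = ρ^n = 0.2793^8 = 0.00003706

Final: 0.00003706


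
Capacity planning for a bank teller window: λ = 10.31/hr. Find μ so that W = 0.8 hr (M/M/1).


W = 1/(μ−λ) ⇒ μ − λ = 1/W = 1/0.8 = 1.2500
μ = λ + 1/W = 10.31 + 1.2500 = 11.5600 per hr

Final: 11.5600 /hr


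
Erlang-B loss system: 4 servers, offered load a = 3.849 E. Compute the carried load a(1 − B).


B(4,3.849) = 0.295904 (Erlang-B)
Carried load = a(1 − B) = 3.849·(1 − 0.295904) = 3.849·0.704096 = 2.7101 E

Final: 2.7101 Erlangs


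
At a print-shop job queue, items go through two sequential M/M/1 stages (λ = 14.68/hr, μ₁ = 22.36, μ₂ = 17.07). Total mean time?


Each node sees arrival rate λ = 14.68/hr (tandem ⇒ throughput preserved).
W₁ = 1/(μ₁−λ) = 1/(22.36−14.68) = 0.13021 hr
W₂ = 1/(μ₂−λ) = 1/(17.07−14.68) = 0.41841 hr
W_total = W₁ + W₂ = 0.13021 + 0.41841 = 0.54862 hr

Final: 0.54862 hr


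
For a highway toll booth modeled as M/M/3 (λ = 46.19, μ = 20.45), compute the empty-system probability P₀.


a = λ/μ = 46.19/20.45 = 2.2587; ρ = a/c = 0.7529
Σ_{k=0}^{2} a^k/k! (terms k=0..2) = 1.00000 + 2.25868 + 2.55082 = 5.80950
Tail: a^3/(3!(1−ρ)) = 11.52296/(6·0.2471) = 7.77192
P₀ = 1/(5.80950 + 7.77192) = 1/13.58141 = 0.073630

Final: 0.073630


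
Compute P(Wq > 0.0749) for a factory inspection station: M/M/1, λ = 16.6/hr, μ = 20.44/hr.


ρ = 16.6/20.44 = 0.8121
P(Wq > t) = ρ·e^{−(μ−λ)t} = 0.8121·e^{−0.2876}
= 0.8121·0.750050 = 0.609140

Final: 0.609140


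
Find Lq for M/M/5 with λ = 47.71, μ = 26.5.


a = λ/μ = 1.8004; ρ = a/5 = 0.3601
P₀ = 0.164534
Lq = P₀·a^c·ρ / (c!·(1−ρ)²) = 0.164534·18.91550·0.3601/(120·0.40950)
= 0.02280

Final: 0.02280


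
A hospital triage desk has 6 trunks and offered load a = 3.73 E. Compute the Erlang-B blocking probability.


B(c,a) = (a^c/c!) / Σ_{k=0}^{c} a^k/k!
a^6/6! = 3.740421
Σ terms (k=0..6): 1.00000 + 3.73000 + 6.95645 + 8.64919 + 8.06537 + 6.01676 + 3.74042 = 38.158186
B = 3.740421/38.158186 = 0.098024

Final: 0.098024


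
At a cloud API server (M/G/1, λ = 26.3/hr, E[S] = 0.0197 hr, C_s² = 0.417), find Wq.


ρ = λ·E[S] = 26.3·0.0197 = 0.5181
E[S²] = E[S]²(1+C_s²) = 0.0197²·(1+0.417) = 0.0005499
Wq = λ·E[S²]/(2(1−ρ)) = 26.3·0.0005499/(2·0.4819) = 0.01501 hr

Final: 0.01501 hr


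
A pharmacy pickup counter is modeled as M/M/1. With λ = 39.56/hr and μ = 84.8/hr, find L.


ρ = λ/μ = 39.56/84.8 = 0.4665
L = ρ/(1−ρ) = 0.4665/(1 − 0.4665) = 0.4665/0.5335 = 0.8744

Final: 0.8744


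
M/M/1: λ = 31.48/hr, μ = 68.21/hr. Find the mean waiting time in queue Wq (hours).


ρ = 31.48/68.21 = 0.4615
Wq = ρ/(μ−λ) = 0.4615/(68.21 − 31.48) = 0.4615/36.73 = 0.01257 hr

Final: 0.01257 hr


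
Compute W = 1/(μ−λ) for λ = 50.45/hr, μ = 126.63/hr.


W = 1/(μ−λ) = 1/(126.63 − 50.45) = 1/76.18 = 0.01313 hr

Final: 0.01313 hr


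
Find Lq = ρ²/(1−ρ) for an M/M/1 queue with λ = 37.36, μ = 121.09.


ρ = 37.36/121.09 = 0.3085
Lq = ρ²/(1−ρ) = 0.09519/0.6915 = 0.1377

Final: 0.1377


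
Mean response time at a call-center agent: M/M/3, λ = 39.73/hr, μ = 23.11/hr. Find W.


a = 1.7192; ρ = 0.5731; P₀ = 0.161801
Lq = P₀·a^c·ρ/(c!(1−ρ)²) = 0.43077
Wq = Lq/λ = 0.43077/39.73 = 0.01084 hr
W = Wq + 1/μ = 0.01084 + 0.04327 = 0.05411 hr

Final: 0.05411 hr


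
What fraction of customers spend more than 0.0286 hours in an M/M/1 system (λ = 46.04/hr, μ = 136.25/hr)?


W ~ Exponential(μ−λ) for M/M/1.
μ − λ = 136.25 − 46.04 = 90.2100
P(W > t) = e^{−(μ−λ)t} = e^{−2.5800} = 0.075774

Final: 0.075774


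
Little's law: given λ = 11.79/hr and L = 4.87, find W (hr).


W = L/λ = 4.87/11.79 = 0.4131 hr

Final: 0.4131 hr


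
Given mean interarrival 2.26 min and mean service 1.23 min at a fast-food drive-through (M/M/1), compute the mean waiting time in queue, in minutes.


λ = 60/2.26 = 26.5487 /hr
μ = 60/1.23 = 48.7805 /hr
ρ = λ/μ = 26.5487/48.7805 = 0.5442
Wq = ρ/(μ−λ) = 0.5442/(48.7805−26.5487) = 0.02448 hr
In minutes: 0.02448·60 = 1.469 min

Final: 1.469 min


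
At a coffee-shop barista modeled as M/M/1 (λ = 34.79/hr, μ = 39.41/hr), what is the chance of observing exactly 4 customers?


ρ = 34.79/39.41 = 0.8828
P_n = (1−ρ)·ρ^n = (1 − 0.8828)·0.8828^4 = 0.1172·0.607284 = 0.071191

Final: 0.071191


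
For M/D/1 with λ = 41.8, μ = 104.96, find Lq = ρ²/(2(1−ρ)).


ρ = 41.8/104.96 = 0.3982
M/D/1: Lq = ρ²/(2(1−ρ)) = 0.1586/(2·0.6018) = 0.13178

Final: 0.13178


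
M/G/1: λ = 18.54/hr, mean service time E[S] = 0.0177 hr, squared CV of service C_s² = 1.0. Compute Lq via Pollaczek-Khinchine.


ρ = λ·E[S] = 18.54·0.0177 = 0.3282
Lq = ρ²(1+C_s²)/(2(1−ρ)) = 0.1077·(1+1.0)/(2·0.6718)
= 0.1077·2.0000/1.3437 = 0.16029

Final: 0.16029


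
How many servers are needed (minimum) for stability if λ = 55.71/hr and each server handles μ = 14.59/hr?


Stability requires cμ > λ ⇔ c > λ/μ.
λ/μ = 55.71/14.59 = 3.8184
Minimum integer c = ⌊3.8184⌋ + 1 = 4
Check: 4·14.59 = 58.36 > 55.71, while 3·14.59 = 43.77 ≤ 55.71

Final: 4 servers


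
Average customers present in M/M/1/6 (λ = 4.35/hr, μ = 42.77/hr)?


ρ = 4.35/42.77 = 0.1017
L = ρ[1 − (K+1)ρ^K + Kρ^(K+1)] / [(1−ρ)(1−ρ^(K+1))]
Numerator: 0.1017·(1 − 7·0.000001107 + 6·0.0000001126) = 0.101706
Denominator: (0.8983)·(1.000000) = 0.898293
L = 0.101706/0.898293 = 0.1132

Final: 0.1132


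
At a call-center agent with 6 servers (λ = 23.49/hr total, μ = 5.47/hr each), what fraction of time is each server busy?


ρ = λ/(cμ) = 23.49/(6·5.47) = 23.49/32.82 = 0.7157

Final: 0.7157


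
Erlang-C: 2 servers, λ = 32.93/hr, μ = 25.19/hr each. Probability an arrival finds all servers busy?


a = λ/μ = 1.3073; ρ = a/2 = 0.6536
P₀ = 0.209459 (from M/M/c formula)
C(c,a) = [a^c/(c!(1−ρ))]·P₀ = [1.70894/(2·0.3464)]·0.209459
= 2.46695·0.209459 = 0.516723

Final: 0.516723


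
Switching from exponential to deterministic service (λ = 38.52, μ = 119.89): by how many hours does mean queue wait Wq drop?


ρ = 38.52/119.89 = 0.3213
Wq(M/M/1) = ρ/(μ−λ) = 0.3213/81.37 = 0.003949 hr
Wq(M/D/1) = ρ/(2(μ−λ)) = 0.001974 hr
Savings = 0.003949 − 0.001974 = 0.001974 hr

Final: 0.001974 hr


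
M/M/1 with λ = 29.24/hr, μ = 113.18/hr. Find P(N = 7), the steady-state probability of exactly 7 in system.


ρ = 29.24/113.18 = 0.2583
P_n = (1−ρ)·ρ^n = (1 − 0.2583)·0.2583^7 = 0.7417·0.00007682 = 0.00005697

Final: 0.00005697


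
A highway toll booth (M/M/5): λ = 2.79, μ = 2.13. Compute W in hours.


a = 1.3099; ρ = 0.2620; P₀ = 0.269652
Lq = P₀·a^c·ρ/(c!(1−ρ)²) = 0.004167
Wq = Lq/λ = 0.004167/2.79 = 0.001494 hr
W = Wq + 1/μ = 0.001494 + 0.46948 = 0.47098 hr

Final: 0.47098 hr


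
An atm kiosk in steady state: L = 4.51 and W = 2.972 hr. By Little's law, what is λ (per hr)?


λ = L/W = 4.51/2.972 = 1.5175 /hr

Final: 1.5175 /hr


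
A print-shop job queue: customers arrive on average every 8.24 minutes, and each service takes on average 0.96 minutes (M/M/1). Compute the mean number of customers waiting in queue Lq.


λ = 60/8.24 = 7.2816 /hr
μ = 60/0.96 = 62.5000 /hr
ρ = λ/μ = 7.2816/62.5000 = 0.1165
Lq = ρ²/(1−ρ) = 0.01357/0.8835 = 0.01536

Final: 0.01536


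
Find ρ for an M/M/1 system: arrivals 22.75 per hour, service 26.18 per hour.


ρ = λ/μ = 22.75/26.18 = 0.8690

Final: 0.8690


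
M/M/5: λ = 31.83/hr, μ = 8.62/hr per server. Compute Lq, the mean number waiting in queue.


a = λ/μ = 3.6926; ρ = a/5 = 0.7385
P₀ = 0.020191
Lq = P₀·a^c·ρ / (c!·(1−ρ)²) = 0.020191·686.50999·0.7385/(120·0.06837)
= 1.24765

Final: 1.24765


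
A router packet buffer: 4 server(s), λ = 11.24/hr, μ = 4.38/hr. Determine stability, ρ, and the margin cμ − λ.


Total capacity cμ = 4·4.38 = 17.52/hr
ρ = λ/(cμ) = 11.24/17.52 = 0.6416
Stable ⇔ ρ < 1: YES
Spare capacity = cμ − λ = 17.52 − 11.24 = 6.28/hr

Final: ρ = 0.6416; stable; margin = 6.28/hr


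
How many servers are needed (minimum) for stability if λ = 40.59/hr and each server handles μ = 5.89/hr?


Stability requires cμ > λ ⇔ c > λ/μ.
λ/μ = 40.59/5.89 = 6.8913
Minimum integer c = ⌊6.8913⌋ + 1 = 7
Check: 7·5.89 = 41.23 > 40.59, while 6·5.89 = 35.34 ≤ 40.59

Final: 7 servers


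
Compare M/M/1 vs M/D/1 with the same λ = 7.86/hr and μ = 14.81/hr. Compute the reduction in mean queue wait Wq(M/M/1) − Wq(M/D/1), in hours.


ρ = 7.86/14.81 = 0.5307
Wq(M/M/1) = ρ/(μ−λ) = 0.5307/6.95 = 0.07636 hr
Wq(M/D/1) = ρ/(2(μ−λ)) = 0.03818 hr
Savings = 0.07636 − 0.03818 = 0.03818 hr

Final: 0.03818 hr


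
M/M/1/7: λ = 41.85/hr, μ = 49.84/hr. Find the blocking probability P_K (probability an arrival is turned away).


ρ = λ/μ = 41.85/49.84 = 0.8397
P_K = (1−ρ)ρ^K/(1−ρ^(K+1)) = (0.1603·0.294322)/(1 − 0.247138)
= 0.047184/0.752862 = 0.062672

Final: 0.062672


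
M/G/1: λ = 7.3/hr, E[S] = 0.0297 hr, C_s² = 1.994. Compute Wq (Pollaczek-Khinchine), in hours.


ρ = λ·E[S] = 7.3·0.0297 = 0.2168
E[S²] = E[S]²(1+C_s²) = 0.0297²·(1+1.994) = 0.002641
Wq = λ·E[S²]/(2(1−ρ)) = 7.3·0.002641/(2·0.7832) = 0.01231 hr

Final: 0.01231 hr


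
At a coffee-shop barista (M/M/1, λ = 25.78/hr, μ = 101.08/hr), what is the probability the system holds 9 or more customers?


ρ = 25.78/101.08 = 0.2550
P(N ≥ n) = ρ^n = 0.2550^9 = 0.000004566

Final: 0.000004566


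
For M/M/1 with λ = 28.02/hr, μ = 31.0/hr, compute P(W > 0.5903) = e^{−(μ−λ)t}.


W ~ Exponential(μ−λ) for M/M/1.
μ − λ = 31.0 − 28.02 = 2.9800
P(W > t) = e^{−(μ−λ)t} = e^{−1.7591} = 0.172201

Final: 0.172201


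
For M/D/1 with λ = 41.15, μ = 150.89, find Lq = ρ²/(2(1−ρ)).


ρ = 41.15/150.89 = 0.2727
M/D/1: Lq = ρ²/(2(1−ρ)) = 0.07437/(2·0.7273) = 0.05113

Final: 0.05113


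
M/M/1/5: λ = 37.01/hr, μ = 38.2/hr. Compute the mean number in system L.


ρ = 37.01/38.2 = 0.9688
L = ρ[1 − (K+1)ρ^K + Kρ^(K+1)] / [(1−ρ)(1−ρ^(K+1))]
Numerator: 0.9688·(1 − 6·0.853648 + 5·0.827055) = 0.012972
Denominator: (0.03115)·(0.172945) = 0.005388
L = 0.012972/0.005388 = 2.4078

Final: 2.4078


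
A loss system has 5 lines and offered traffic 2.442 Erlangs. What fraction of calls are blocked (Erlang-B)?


B(c,a) = (a^c/c!) / Σ_{k=0}^{c} a^k/k!
a^5/5! = 0.723681
Σ terms (k=0..5): 1.00000 + 2.44200 + 2.98168 + 2.42709 + 1.48174 + 0.72368 = 11.056190
B = 0.723681/11.056190 = 0.065455

Final: 0.065455


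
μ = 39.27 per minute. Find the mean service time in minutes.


Mean service time = 1/μ = 1/39.27 minute = 0.02546 minute
In minutes: 0.02546 × 1 = 0.02546 min

Final: 0.02546 min


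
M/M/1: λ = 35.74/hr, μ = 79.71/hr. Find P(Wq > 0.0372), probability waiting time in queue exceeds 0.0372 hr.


ρ = 35.74/79.71 = 0.4484
P(Wq > t) = ρ·e^{−(μ−λ)t} = 0.4484·e^{−1.6357}
= 0.4484·0.194819 = 0.087352

Final: 0.087352


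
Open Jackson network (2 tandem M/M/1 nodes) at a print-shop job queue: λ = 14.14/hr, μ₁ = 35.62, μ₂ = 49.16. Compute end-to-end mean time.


Each node sees arrival rate λ = 14.14/hr (tandem ⇒ throughput preserved).
W₁ = 1/(μ₁−λ) = 1/(35.62−14.14) = 0.04655 hr
W₂ = 1/(μ₂−λ) = 1/(49.16−14.14) = 0.02856 hr
W_total = W₁ + W₂ = 0.04655 + 0.02856 = 0.07511 hr

Final: 0.07511 hr


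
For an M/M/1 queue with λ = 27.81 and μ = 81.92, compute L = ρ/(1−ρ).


ρ = λ/μ = 27.81/81.92 = 0.3395
L = ρ/(1−ρ) = 0.3395/(1 − 0.3395) = 0.3395/0.6605 = 0.5140

Final: 0.5140


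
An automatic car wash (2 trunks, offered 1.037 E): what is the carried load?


B(2,1.037) = 0.208835 (Erlang-B)
Carried load = a(1 − B) = 1.037·(1 − 0.208835) = 1.037·0.791165 = 0.8204 E

Final: 0.8204 Erlangs


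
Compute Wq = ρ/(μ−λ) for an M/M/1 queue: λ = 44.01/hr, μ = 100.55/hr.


ρ = 44.01/100.55 = 0.4377
Wq = ρ/(μ−λ) = 0.4377/(100.55 − 44.01) = 0.4377/56.54 = 0.007741 hr

Final: 0.007741 hr


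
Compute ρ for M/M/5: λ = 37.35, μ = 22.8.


ρ = λ/(cμ) = 37.35/(5·22.8) = 37.35/114.00 = 0.3276

Final: 0.3276


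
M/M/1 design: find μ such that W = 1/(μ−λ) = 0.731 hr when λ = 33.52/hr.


W = 1/(μ−λ) ⇒ μ − λ = 1/W = 1/0.731 = 1.3680
μ = λ + 1/W = 33.52 + 1.3680 = 34.8880 per hr

Final: 34.8880 /hr


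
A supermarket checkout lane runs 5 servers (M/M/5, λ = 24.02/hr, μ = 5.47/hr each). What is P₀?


a = λ/μ = 24.02/5.47 = 4.3912; ρ = a/c = 0.8782
Σ_{k=0}^{4} a^k/k! (terms k=0..4) = 1.00000 + 4.39122 + 9.64143 + 14.11256 + 15.49286 = 44.63807
Tail: a^5/(5!(1−ρ)) = 1632.78268/(120·0.1218) = 111.75327
P₀ = 1/(44.63807 + 111.75327) = 1/156.39134 = 0.006394

Final: 0.006394


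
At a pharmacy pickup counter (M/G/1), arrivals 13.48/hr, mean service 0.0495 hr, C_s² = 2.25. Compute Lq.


ρ = λ·E[S] = 13.48·0.0495 = 0.6673
Lq = ρ²(1+C_s²)/(2(1−ρ)) = 0.4452·(1+2.25)/(2·0.3327)
= 0.4452·3.2500/0.6655 = 2.17440

Final: 2.17440


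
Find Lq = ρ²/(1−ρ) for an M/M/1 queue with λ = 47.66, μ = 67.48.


ρ = 47.66/67.48 = 0.7063
Lq = ρ²/(1−ρ) = 0.4988/0.2937 = 1.6984

Final: 1.6984


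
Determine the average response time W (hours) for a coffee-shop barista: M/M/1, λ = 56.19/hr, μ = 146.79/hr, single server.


W = 1/(μ−λ) = 1/(146.79 − 56.19) = 1/90.60 = 0.01104 hr

Final: 0.01104 hr


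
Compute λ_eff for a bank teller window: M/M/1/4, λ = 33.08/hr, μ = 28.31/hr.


ρ = 1.1685; P_K = (1−ρ)ρ^4/(1−ρ^5) = 0.266567
λ_eff = λ(1 − P_K) = 33.08·(1 − 0.266567) = 33.08·0.733433 = 24.2620 /hr

Final: 24.2620 /hr


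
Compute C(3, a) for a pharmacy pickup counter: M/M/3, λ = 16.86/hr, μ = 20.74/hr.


a = λ/μ = 0.8129; ρ = a/3 = 0.2710
P₀ = 0.441275 (from M/M/c formula)
C(c,a) = [a^c/(c!(1−ρ))]·P₀ = [0.53721/(6·0.7290)]·0.441275
= 0.12282·0.441275 = 0.054195

Final: 0.054195


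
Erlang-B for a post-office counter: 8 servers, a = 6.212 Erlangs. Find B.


B(c,a) = (a^c/c!) / Σ_{k=0}^{c} a^k/k!
a^8/8! = 54.995994
Σ terms (k=0..8): 1.00000 + 6.21200 + 19.29447 + 39.95242 + 62.04611 + 77.08608 + 79.80979 + 70.82549 + 54.99599 = 411.222363
B = 54.995994/411.222363 = 0.133738

Final: 0.133738


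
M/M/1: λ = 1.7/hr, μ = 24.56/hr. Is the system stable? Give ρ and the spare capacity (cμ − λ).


Total capacity cμ = 1·24.56 = 24.56/hr
ρ = λ/(cμ) = 1.7/24.56 = 0.06922
Stable ⇔ ρ < 1: YES
Spare capacity = cμ − λ = 24.56 − 1.7 = 22.86/hr

Final: ρ = 0.06922; stable; margin = 22.86/hr


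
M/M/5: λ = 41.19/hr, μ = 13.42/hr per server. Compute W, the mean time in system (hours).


a = 3.0693; ρ = 0.6139; P₀ = 0.043150
Lq = P₀·a^c·ρ/(c!(1−ρ)²) = 0.40325
Wq = Lq/λ = 0.40325/41.19 = 0.009790 hr
W = Wq + 1/μ = 0.009790 + 0.07452 = 0.08431 hr

Final: 0.08431 hr


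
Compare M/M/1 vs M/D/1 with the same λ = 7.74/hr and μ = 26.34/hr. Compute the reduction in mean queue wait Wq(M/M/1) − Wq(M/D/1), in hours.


ρ = 7.74/26.34 = 0.2938
Wq(M/M/1) = ρ/(μ−λ) = 0.2938/18.60 = 0.01580 hr
Wq(M/D/1) = ρ/(2(μ−λ)) = 0.007899 hr
Savings = 0.01580 − 0.007899 = 0.007899 hr

Final: 0.007899 hr


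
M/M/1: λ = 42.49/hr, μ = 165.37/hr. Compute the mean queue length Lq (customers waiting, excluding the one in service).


ρ = 42.49/165.37 = 0.2569
Lq = ρ²/(1−ρ) = 0.06602/0.7431 = 0.08885

Final: 0.08885


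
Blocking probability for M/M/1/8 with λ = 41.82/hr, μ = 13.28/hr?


ρ = λ/μ = 41.82/13.28 = 3.1491
P_K = (1−ρ)ρ^K/(1−ρ^(K+1)) = (-2.1491·9671.361740)/(1 − 30456.050298)
= -20784.688558/-30455.050298 = 0.682471

Final: 0.682471


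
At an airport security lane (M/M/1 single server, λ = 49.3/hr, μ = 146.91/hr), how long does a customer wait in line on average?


ρ = 49.3/146.91 = 0.3356
Wq = ρ/(μ−λ) = 0.3356/(146.91 − 49.3) = 0.3356/97.61 = 0.003438 hr

Final: 0.003438 hr


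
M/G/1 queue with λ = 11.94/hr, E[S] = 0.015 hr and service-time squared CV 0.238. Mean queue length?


ρ = λ·E[S] = 11.94·0.015 = 0.1791
Lq = ρ²(1+C_s²)/(2(1−ρ)) = 0.03208·(1+0.238)/(2·0.8209)
= 0.03208·1.2380/1.6418 = 0.02419

Final: 0.02419


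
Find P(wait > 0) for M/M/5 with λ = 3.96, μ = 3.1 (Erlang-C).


a = λ/μ = 1.2774; ρ = a/5 = 0.2555
P₀ = 0.278570 (from M/M/c formula)
C(c,a) = [a^c/(c!(1−ρ))]·P₀ = [3.40148/(120·0.7445)]·0.278570
= 0.03807·0.278570 = 0.010606

Final: 0.010606


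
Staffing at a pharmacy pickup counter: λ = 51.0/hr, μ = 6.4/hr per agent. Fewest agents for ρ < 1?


Stability requires cμ > λ ⇔ c > λ/μ.
λ/μ = 51.0/6.4 = 7.9688
Minimum integer c = ⌊7.9688⌋ + 1 = 8
Check: 8·6.4 = 51.20 > 51.0, while 7·6.4 = 44.80 ≤ 51.0

Final: 8 servers


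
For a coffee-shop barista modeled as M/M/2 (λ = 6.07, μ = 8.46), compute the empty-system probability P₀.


a = λ/μ = 6.07/8.46 = 0.7175; ρ = a/c = 0.3587
Σ_{k=0}^{1} a^k/k! (terms k=0..1) = 1.00000 + 0.71749 = 1.71749
Tail: a^2/(2!(1−ρ)) = 0.51480/(2·0.6413) = 0.40140
P₀ = 1/(1.71749 + 0.40140) = 1/2.11889 = 0.471944

Final: 0.471944


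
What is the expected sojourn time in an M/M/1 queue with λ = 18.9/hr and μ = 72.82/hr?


W = 1/(μ−λ) = 1/(72.82 − 18.9) = 1/53.92 = 0.01855 hr

Final: 0.01855 hr


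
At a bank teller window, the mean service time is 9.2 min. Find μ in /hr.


μ = 1/(service time) in consistent units.
1 hour = 60 min, so μ = 60/9.2 = 6.5217 per hour

Final: 6.5217 /hr


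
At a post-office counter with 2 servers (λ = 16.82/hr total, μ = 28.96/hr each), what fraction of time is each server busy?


ρ = λ/(cμ) = 16.82/(2·28.96) = 16.82/57.92 = 0.2904

Final: 0.2904


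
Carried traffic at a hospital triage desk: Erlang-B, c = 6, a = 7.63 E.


B(6,7.63) = 0.369065 (Erlang-B)
Carried load = a(1 − B) = 7.63·(1 − 0.369065) = 7.63·0.630935 = 4.8140 E

Final: 4.8140 Erlangs


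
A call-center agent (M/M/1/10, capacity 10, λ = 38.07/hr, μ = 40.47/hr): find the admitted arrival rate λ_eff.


ρ = 0.9407; P_K = (1−ρ)ρ^10/(1−ρ^11) = 0.065731
λ_eff = λ(1 − P_K) = 38.07·(1 − 0.065731) = 38.07·0.934269 = 35.5676 /hr

Final: 35.5676 /hr


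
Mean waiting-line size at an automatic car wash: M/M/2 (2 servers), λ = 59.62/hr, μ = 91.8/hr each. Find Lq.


a = λ/μ = 0.6495; ρ = a/2 = 0.3247
P₀ = 0.509744
Lq = P₀·a^c·ρ / (c!·(1−ρ)²) = 0.509744·0.42179·0.3247/(2·0.45599)
= 0.07656

Final: 0.07656


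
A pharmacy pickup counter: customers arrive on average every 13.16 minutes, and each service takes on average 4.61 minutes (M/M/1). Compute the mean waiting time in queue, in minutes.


λ = 60/13.16 = 4.5593 /hr
μ = 60/4.61 = 13.0152 /hr
ρ = λ/μ = 4.5593/13.0152 = 0.3503
Wq = ρ/(μ−λ) = 0.3503/(13.0152−4.5593) = 0.04143 hr
In minutes: 0.04143·60 = 2.486 min

Final: 2.486 min


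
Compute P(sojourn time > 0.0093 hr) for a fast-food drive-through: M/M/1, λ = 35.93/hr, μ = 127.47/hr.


W ~ Exponential(μ−λ) for M/M/1.
μ − λ = 127.47 − 35.93 = 91.5400
P(W > t) = e^{−(μ−λ)t} = e^{−0.8513} = 0.426850

Final: 0.426850


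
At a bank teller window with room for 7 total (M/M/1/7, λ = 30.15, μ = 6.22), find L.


ρ = 30.15/6.22 = 4.8473
L = ρ[1 − (K+1)ρ^K + Kρ^(K+1)] / [(1−ρ)(1−ρ^(K+1))]
Numerator: 4.8473·(1 − 8·62875.075925 + 7·304772.273173) = 7903014.483936
Denominator: (-3.8473)·(-304771.273173) = 1172536.425568
L = 7903014.483936/1172536.425568 = 6.7401

Final: 6.7401


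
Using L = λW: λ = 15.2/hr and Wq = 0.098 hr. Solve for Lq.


Lq = λWq = 15.2·0.098 = 1.4896

Final: 1.4896


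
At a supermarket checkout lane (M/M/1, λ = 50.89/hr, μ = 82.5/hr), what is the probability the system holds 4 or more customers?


ρ = 50.89/82.5 = 0.6168
P(N ≥ n) = ρ^n = 0.6168^4 = 0.144782

Final: 0.144782


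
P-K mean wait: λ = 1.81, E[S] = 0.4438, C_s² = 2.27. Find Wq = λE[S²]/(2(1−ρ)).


ρ = λ·E[S] = 1.81·0.4438 = 0.8033
E[S²] = E[S]²(1+C_s²) = 0.4438²·(1+2.27) = 0.644054
Wq = λ·E[S²]/(2(1−ρ)) = 1.81·0.644054/(2·0.1967) = 2.96291 hr

Final: 2.96291 hr


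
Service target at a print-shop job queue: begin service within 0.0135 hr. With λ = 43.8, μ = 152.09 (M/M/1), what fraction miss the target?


ρ = 43.8/152.09 = 0.2880
P(Wq > t) = ρ·e^{−(μ−λ)t} = 0.2880·e^{−1.4619}
= 0.2880·0.231792 = 0.066753

Final: 0.066753


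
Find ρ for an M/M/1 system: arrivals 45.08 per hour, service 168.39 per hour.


ρ = λ/μ = 45.08/168.39 = 0.2677

Final: 0.2677


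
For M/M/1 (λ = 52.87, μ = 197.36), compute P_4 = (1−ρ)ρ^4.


ρ = 52.87/197.36 = 0.2679
P_n = (1−ρ)·ρ^n = (1 − 0.2679)·0.2679^4 = 0.7321·0.005150 = 0.003770

Final: 0.003770


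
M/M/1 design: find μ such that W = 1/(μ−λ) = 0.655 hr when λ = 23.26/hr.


W = 1/(μ−λ) ⇒ μ − λ = 1/W = 1/0.655 = 1.5267
μ = λ + 1/W = 23.26 + 1.5267 = 24.7867 per hr

Final: 24.7867 /hr


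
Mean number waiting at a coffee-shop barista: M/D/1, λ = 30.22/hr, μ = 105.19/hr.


ρ = 30.22/105.19 = 0.2873
M/D/1: Lq = ρ²/(2(1−ρ)) = 0.08254/(2·0.7127) = 0.05790

Final: 0.05790


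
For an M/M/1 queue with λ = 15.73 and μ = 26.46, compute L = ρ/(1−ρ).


ρ = λ/μ = 15.73/26.46 = 0.5945
L = ρ/(1−ρ) = 0.5945/(1 − 0.5945) = 0.5945/0.4055 = 1.4660

Final: 1.4660


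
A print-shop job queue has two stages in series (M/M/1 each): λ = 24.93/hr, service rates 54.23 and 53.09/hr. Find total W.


Each node sees arrival rate λ = 24.93/hr (tandem ⇒ throughput preserved).
W₁ = 1/(μ₁−λ) = 1/(54.23−24.93) = 0.03413 hr
W₂ = 1/(μ₂−λ) = 1/(53.09−24.93) = 0.03551 hr
W_total = W₁ + W₂ = 0.03413 + 0.03551 = 0.06964 hr

Final: 0.06964 hr


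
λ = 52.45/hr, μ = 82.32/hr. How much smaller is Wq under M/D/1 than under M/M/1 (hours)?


ρ = 52.45/82.32 = 0.6371
Wq(M/M/1) = ρ/(μ−λ) = 0.6371/29.87 = 0.02133 hr
Wq(M/D/1) = ρ/(2(μ−λ)) = 0.01067 hr
Savings = 0.02133 − 0.01067 = 0.01067 hr

Final: 0.01067 hr


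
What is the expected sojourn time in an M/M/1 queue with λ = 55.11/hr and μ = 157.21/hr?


W = 1/(μ−λ) = 1/(157.21 − 55.11) = 1/102.10 = 0.009794 hr

Final: 0.009794 hr


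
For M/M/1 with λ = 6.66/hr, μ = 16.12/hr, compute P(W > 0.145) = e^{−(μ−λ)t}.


W ~ Exponential(μ−λ) for M/M/1.
μ − λ = 16.12 − 6.66 = 9.4600
P(W > t) = e^{−(μ−λ)t} = e^{−1.3717} = 0.253675

Final: 0.253675


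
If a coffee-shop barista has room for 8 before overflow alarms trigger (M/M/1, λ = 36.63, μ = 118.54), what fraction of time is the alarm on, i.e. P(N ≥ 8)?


ρ = 36.63/118.54 = 0.3090
P(N ≥ n) = ρ^n = 0.3090^8 = 0.00008313

Final: 0.00008313


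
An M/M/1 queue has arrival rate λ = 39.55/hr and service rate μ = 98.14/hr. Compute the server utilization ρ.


ρ = λ/μ = 39.55/98.14 = 0.4030

Final: 0.4030


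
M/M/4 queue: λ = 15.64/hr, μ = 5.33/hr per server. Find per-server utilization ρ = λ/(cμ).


ρ = λ/(cμ) = 15.64/(4·5.33) = 15.64/21.32 = 0.7336

Final: 0.7336


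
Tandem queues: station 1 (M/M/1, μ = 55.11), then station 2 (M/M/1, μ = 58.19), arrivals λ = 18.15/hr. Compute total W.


Each node sees arrival rate λ = 18.15/hr (tandem ⇒ throughput preserved).
W₁ = 1/(μ₁−λ) = 1/(55.11−18.15) = 0.02706 hr
W₂ = 1/(μ₂−λ) = 1/(58.19−18.15) = 0.02498 hr
W_total = W₁ + W₂ = 0.02706 + 0.02498 = 0.05203 hr

Final: 0.05203 hr


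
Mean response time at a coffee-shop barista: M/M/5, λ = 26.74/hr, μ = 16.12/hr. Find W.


a = 1.6588; ρ = 0.3318; P₀ = 0.189844
Lq = P₀·a^c·ρ/(c!(1−ρ)²) = 0.01476
Wq = Lq/λ = 0.01476/26.74 = 0.0005521 hr
W = Wq + 1/μ = 0.0005521 + 0.06203 = 0.06259 hr

Final: 0.06259 hr


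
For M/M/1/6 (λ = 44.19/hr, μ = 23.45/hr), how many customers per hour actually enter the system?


ρ = 1.8844; P_K = (1−ρ)ρ^6/(1−ρ^7) = 0.474965
λ_eff = λ(1 − P_K) = 44.19·(1 − 0.474965) = 44.19·0.525035 = 23.2013 /hr

Final: 23.2013 /hr


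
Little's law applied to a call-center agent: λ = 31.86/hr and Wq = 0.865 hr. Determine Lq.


Lq = λWq = 31.86·0.865 = 27.5589

Final: 27.5589


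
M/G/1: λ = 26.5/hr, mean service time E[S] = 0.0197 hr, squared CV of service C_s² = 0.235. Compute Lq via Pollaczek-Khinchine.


ρ = λ·E[S] = 26.5·0.0197 = 0.5221
Lq = ρ²(1+C_s²)/(2(1−ρ)) = 0.2725·(1+0.235)/(2·0.4779)
= 0.2725·1.2350/0.9559 = 0.35211

Final: 0.35211


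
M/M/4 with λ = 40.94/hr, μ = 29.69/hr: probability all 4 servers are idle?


a = λ/μ = 40.94/29.69 = 1.3789; ρ = a/c = 0.3447
Σ_{k=0}^{3} a^k/k! (terms k=0..3) = 1.00000 + 1.37892 + 0.95070 + 0.43698 = 3.76660
Tail: a^4/(4!(1−ρ)) = 3.61535/(24·0.6553) = 0.22989
P₀ = 1/(3.76660 + 0.22989) = 1/3.99649 = 0.250220

Final: 0.250220


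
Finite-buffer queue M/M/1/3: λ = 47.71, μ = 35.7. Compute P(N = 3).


ρ = λ/μ = 47.71/35.7 = 1.3364
P_K = (1−ρ)ρ^K/(1−ρ^(K+1)) = (-0.3364·2.386842)/(1 − 3.189810)
= -0.802968/-2.189810 = 0.366684

Final: 0.366684


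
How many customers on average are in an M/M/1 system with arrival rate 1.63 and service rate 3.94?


ρ = λ/μ = 1.63/3.94 = 0.4137
L = ρ/(1−ρ) = 0.4137/(1 − 0.4137) = 0.4137/0.5863 = 0.7056

Final: 0.7056


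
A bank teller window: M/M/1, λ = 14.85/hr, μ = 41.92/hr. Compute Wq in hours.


ρ = 14.85/41.92 = 0.3542
Wq = ρ/(μ−λ) = 0.3542/(41.92 − 14.85) = 0.3542/27.07 = 0.01309 hr

Final: 0.01309 hr


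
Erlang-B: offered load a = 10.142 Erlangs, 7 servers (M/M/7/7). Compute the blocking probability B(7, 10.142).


B(c,a) = (a^c/c!) / Σ_{k=0}^{c} a^k/k!
a^7/7! = 2189.952560
Σ terms (k=0..7): 1.00000 + 10.14200 + 51.43008 + 173.86796 + 440.84222 + 894.20436 + 1511.50344 + 2189.95256 = 5272.942636
B = 2189.952560/5272.942636 = 0.415319

Final: 0.415319


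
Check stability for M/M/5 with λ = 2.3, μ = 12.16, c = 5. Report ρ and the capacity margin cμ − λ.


Total capacity cμ = 5·12.16 = 60.80/hr
ρ = λ/(cμ) = 2.3/60.80 = 0.03783
Stable ⇔ ρ < 1: YES
Spare capacity = cμ − λ = 60.80 − 2.3 = 58.50/hr

Final: ρ = 0.03783; stable; margin = 58.50/hr


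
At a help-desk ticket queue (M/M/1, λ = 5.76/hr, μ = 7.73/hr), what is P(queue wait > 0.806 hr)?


ρ = 5.76/7.73 = 0.7451
P(Wq > t) = ρ·e^{−(μ−λ)t} = 0.7451·e^{−1.5878}
= 0.7451·0.204371 = 0.152287

Final: 0.152287


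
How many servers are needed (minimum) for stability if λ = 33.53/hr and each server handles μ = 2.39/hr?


Stability requires cμ > λ ⇔ c > λ/μ.
λ/μ = 33.53/2.39 = 14.0293
Minimum integer c = ⌊14.0293⌋ + 1 = 15
Check: 15·2.39 = 35.85 > 33.53, while 14·2.39 = 33.46 ≤ 33.53

Final: 15 servers


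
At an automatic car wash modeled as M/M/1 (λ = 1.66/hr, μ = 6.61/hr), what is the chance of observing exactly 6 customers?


ρ = 1.66/6.61 = 0.2511
P_n = (1−ρ)·ρ^n = (1 − 0.2511)·0.2511^6 = 0.7489·0.0002509 = 0.0001879

Final: 0.0001879


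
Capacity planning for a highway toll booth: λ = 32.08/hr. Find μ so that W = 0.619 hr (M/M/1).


W = 1/(μ−λ) ⇒ μ − λ = 1/W = 1/0.619 = 1.6155
μ = λ + 1/W = 32.08 + 1.6155 = 33.6955 per hr

Final: 33.6955 /hr


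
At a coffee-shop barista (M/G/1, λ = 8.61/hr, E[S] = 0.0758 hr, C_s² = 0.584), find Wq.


ρ = λ·E[S] = 8.61·0.0758 = 0.6526
E[S²] = E[S]²(1+C_s²) = 0.0758²·(1+0.584) = 0.009101
Wq = λ·E[S²]/(2(1−ρ)) = 8.61·0.009101/(2·0.3474) = 0.11279 hr

Final: 0.11279 hr


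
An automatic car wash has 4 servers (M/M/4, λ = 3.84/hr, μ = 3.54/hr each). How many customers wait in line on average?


a = λ/μ = 1.0847; ρ = a/4 = 0.2712
P₀ = 0.337271
Lq = P₀·a^c·ρ / (c!·(1−ρ)²) = 0.337271·1.38456·0.2712/(24·0.53117)
= 0.009934

Final: 0.009934


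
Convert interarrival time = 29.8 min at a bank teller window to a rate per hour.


λ = 1/(interarrival time) in consistent units.
1 hour = 60 min, so λ = 60/29.8 = 2.0134 per hour

Final: 2.0134 /hr


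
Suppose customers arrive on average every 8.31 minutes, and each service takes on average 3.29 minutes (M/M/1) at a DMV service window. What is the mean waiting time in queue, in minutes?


λ = 60/8.31 = 7.2202 /hr
μ = 60/3.29 = 18.2371 /hr
ρ = λ/μ = 7.2202/18.2371 = 0.3959
Wq = ρ/(μ−λ) = 0.3959/(18.2371−7.2202) = 0.03594 hr
In minutes: 0.03594·60 = 2.156 min

Final: 2.156 min


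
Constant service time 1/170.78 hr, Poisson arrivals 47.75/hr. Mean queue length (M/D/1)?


ρ = 47.75/170.78 = 0.2796
M/D/1: Lq = ρ²/(2(1−ρ)) = 0.07818/(2·0.7204) = 0.05426

Final: 0.05426


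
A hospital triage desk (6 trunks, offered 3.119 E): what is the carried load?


B(6,3.119) = 0.058866 (Erlang-B)
Carried load = a(1 − B) = 3.119·(1 − 0.058866) = 3.119·0.941134 = 2.9354 E

Final: 2.9354 Erlangs


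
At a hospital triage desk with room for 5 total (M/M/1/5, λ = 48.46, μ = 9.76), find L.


ρ = 48.46/9.76 = 4.9652
L = ρ[1 − (K+1)ρ^K + Kρ^(K+1)] / [(1−ρ)(1−ρ^(K+1))]
Numerator: 4.9652·(1 − 6·3017.643702 + 5·14983.095678) = 282074.022525
Denominator: (-3.9652)·(-14982.095678) = 59406.465444
L = 282074.022525/59406.465444 = 4.7482

Final: 4.7482


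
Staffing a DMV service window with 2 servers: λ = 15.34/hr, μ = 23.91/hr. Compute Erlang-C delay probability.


a = λ/μ = 0.6416; ρ = a/2 = 0.3208
P₀ = 0.514250 (from M/M/c formula)
C(c,a) = [a^c/(c!(1−ρ))]·P₀ = [0.41162/(2·0.6792)]·0.514250
= 0.30301·0.514250 = 0.155822

Final: 0.155822


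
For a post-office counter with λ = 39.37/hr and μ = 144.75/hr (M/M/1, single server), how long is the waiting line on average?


ρ = 39.37/144.75 = 0.2720
Lq = ρ²/(1−ρ) = 0.07398/0.7280 = 0.1016

Final: 0.1016


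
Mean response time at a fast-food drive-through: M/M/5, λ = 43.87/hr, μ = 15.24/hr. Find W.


a = 2.8786; ρ = 0.5757; P₀ = 0.053360
Lq = P₀·a^c·ρ/(c!(1−ρ)²) = 0.28110
Wq = Lq/λ = 0.28110/43.87 = 0.006408 hr
W = Wq + 1/μ = 0.006408 + 0.06562 = 0.07202 hr

Final: 0.07202 hr


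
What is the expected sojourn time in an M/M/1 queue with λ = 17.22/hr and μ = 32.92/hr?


W = 1/(μ−λ) = 1/(32.92 − 17.22) = 1/15.70 = 0.06369 hr

Final: 0.06369 hr


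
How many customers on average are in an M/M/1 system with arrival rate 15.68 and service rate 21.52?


ρ = λ/μ = 15.68/21.52 = 0.7286
L = ρ/(1−ρ) = 0.7286/(1 − 0.7286) = 0.7286/0.2714 = 2.6849

Final: 2.6849


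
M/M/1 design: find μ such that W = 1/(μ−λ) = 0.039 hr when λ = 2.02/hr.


W = 1/(μ−λ) ⇒ μ − λ = 1/W = 1/0.039 = 25.6410
μ = λ + 1/W = 2.02 + 25.6410 = 27.6610 per hr

Final: 27.6610 /hr


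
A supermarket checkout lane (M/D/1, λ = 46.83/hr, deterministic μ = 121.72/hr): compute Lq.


ρ = 46.83/121.72 = 0.3847
M/D/1: Lq = ρ²/(2(1−ρ)) = 0.1480/(2·0.6153) = 0.12029

Final: 0.12029


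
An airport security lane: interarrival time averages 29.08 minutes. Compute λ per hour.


λ = 1/(interarrival time) in consistent units.
1 hour = 60 min, so λ = 60/29.08 = 2.0633 per hour

Final: 2.0633 /hr


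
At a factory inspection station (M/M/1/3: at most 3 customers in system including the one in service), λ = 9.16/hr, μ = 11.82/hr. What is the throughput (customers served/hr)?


ρ = 0.7750; P_K = (1−ρ)ρ^3/(1−ρ^4) = 0.163823
λ_eff = λ(1 − P_K) = 9.16·(1 − 0.163823) = 9.16·0.836177 = 7.6594 /hr

Final: 7.6594 /hr
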